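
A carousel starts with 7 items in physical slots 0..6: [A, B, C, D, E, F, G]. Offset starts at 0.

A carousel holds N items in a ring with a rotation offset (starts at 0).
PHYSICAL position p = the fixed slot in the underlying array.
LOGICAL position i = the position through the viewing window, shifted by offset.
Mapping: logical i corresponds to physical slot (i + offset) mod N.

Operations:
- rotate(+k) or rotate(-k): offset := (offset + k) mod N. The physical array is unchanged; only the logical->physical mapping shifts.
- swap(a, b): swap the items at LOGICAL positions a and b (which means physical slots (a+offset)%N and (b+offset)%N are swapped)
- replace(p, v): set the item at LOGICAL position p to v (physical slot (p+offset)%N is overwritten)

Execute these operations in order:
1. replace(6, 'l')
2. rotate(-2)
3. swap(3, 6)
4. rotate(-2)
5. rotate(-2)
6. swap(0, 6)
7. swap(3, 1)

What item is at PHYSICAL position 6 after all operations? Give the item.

After op 1 (replace(6, 'l')): offset=0, physical=[A,B,C,D,E,F,l], logical=[A,B,C,D,E,F,l]
After op 2 (rotate(-2)): offset=5, physical=[A,B,C,D,E,F,l], logical=[F,l,A,B,C,D,E]
After op 3 (swap(3, 6)): offset=5, physical=[A,E,C,D,B,F,l], logical=[F,l,A,E,C,D,B]
After op 4 (rotate(-2)): offset=3, physical=[A,E,C,D,B,F,l], logical=[D,B,F,l,A,E,C]
After op 5 (rotate(-2)): offset=1, physical=[A,E,C,D,B,F,l], logical=[E,C,D,B,F,l,A]
After op 6 (swap(0, 6)): offset=1, physical=[E,A,C,D,B,F,l], logical=[A,C,D,B,F,l,E]
After op 7 (swap(3, 1)): offset=1, physical=[E,A,B,D,C,F,l], logical=[A,B,D,C,F,l,E]

Answer: l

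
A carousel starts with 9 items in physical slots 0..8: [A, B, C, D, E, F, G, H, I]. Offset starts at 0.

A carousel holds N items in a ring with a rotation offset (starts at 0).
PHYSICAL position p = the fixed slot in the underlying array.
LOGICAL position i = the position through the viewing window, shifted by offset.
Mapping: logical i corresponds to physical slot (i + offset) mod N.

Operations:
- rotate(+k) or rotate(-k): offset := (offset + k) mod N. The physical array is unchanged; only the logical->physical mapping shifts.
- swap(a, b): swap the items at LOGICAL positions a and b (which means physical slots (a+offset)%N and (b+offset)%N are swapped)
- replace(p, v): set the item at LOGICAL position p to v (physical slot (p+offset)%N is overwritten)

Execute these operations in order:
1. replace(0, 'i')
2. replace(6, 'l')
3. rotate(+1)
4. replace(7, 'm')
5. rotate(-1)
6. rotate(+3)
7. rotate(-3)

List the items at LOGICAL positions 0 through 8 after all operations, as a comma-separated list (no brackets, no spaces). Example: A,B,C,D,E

Answer: i,B,C,D,E,F,l,H,m

Derivation:
After op 1 (replace(0, 'i')): offset=0, physical=[i,B,C,D,E,F,G,H,I], logical=[i,B,C,D,E,F,G,H,I]
After op 2 (replace(6, 'l')): offset=0, physical=[i,B,C,D,E,F,l,H,I], logical=[i,B,C,D,E,F,l,H,I]
After op 3 (rotate(+1)): offset=1, physical=[i,B,C,D,E,F,l,H,I], logical=[B,C,D,E,F,l,H,I,i]
After op 4 (replace(7, 'm')): offset=1, physical=[i,B,C,D,E,F,l,H,m], logical=[B,C,D,E,F,l,H,m,i]
After op 5 (rotate(-1)): offset=0, physical=[i,B,C,D,E,F,l,H,m], logical=[i,B,C,D,E,F,l,H,m]
After op 6 (rotate(+3)): offset=3, physical=[i,B,C,D,E,F,l,H,m], logical=[D,E,F,l,H,m,i,B,C]
After op 7 (rotate(-3)): offset=0, physical=[i,B,C,D,E,F,l,H,m], logical=[i,B,C,D,E,F,l,H,m]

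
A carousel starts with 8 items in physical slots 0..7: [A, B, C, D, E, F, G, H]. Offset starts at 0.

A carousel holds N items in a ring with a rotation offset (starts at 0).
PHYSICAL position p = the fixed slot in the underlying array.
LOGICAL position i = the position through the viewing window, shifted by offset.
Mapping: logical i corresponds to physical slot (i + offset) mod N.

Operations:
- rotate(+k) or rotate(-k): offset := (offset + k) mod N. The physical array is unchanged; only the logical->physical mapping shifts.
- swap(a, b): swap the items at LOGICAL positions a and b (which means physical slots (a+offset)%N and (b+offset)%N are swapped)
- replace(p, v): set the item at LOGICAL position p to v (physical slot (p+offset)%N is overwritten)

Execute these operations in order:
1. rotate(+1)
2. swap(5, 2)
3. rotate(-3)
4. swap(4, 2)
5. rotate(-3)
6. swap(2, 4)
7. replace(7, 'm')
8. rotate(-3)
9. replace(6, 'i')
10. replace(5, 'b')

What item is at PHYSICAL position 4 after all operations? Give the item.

After op 1 (rotate(+1)): offset=1, physical=[A,B,C,D,E,F,G,H], logical=[B,C,D,E,F,G,H,A]
After op 2 (swap(5, 2)): offset=1, physical=[A,B,C,G,E,F,D,H], logical=[B,C,G,E,F,D,H,A]
After op 3 (rotate(-3)): offset=6, physical=[A,B,C,G,E,F,D,H], logical=[D,H,A,B,C,G,E,F]
After op 4 (swap(4, 2)): offset=6, physical=[C,B,A,G,E,F,D,H], logical=[D,H,C,B,A,G,E,F]
After op 5 (rotate(-3)): offset=3, physical=[C,B,A,G,E,F,D,H], logical=[G,E,F,D,H,C,B,A]
After op 6 (swap(2, 4)): offset=3, physical=[C,B,A,G,E,H,D,F], logical=[G,E,H,D,F,C,B,A]
After op 7 (replace(7, 'm')): offset=3, physical=[C,B,m,G,E,H,D,F], logical=[G,E,H,D,F,C,B,m]
After op 8 (rotate(-3)): offset=0, physical=[C,B,m,G,E,H,D,F], logical=[C,B,m,G,E,H,D,F]
After op 9 (replace(6, 'i')): offset=0, physical=[C,B,m,G,E,H,i,F], logical=[C,B,m,G,E,H,i,F]
After op 10 (replace(5, 'b')): offset=0, physical=[C,B,m,G,E,b,i,F], logical=[C,B,m,G,E,b,i,F]

Answer: E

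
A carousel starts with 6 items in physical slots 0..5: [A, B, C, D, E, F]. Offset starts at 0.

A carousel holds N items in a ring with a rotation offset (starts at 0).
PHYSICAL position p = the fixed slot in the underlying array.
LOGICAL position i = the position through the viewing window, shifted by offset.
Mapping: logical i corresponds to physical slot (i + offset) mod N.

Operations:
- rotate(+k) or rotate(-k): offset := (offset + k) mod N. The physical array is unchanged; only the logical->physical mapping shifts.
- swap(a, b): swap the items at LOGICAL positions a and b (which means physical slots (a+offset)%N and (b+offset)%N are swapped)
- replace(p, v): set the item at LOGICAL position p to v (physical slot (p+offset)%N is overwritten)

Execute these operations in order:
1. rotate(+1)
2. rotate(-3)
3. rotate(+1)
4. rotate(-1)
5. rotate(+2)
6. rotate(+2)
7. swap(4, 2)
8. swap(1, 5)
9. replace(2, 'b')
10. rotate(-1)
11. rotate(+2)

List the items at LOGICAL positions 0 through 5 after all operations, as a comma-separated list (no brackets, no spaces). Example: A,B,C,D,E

Answer: B,b,F,E,D,C

Derivation:
After op 1 (rotate(+1)): offset=1, physical=[A,B,C,D,E,F], logical=[B,C,D,E,F,A]
After op 2 (rotate(-3)): offset=4, physical=[A,B,C,D,E,F], logical=[E,F,A,B,C,D]
After op 3 (rotate(+1)): offset=5, physical=[A,B,C,D,E,F], logical=[F,A,B,C,D,E]
After op 4 (rotate(-1)): offset=4, physical=[A,B,C,D,E,F], logical=[E,F,A,B,C,D]
After op 5 (rotate(+2)): offset=0, physical=[A,B,C,D,E,F], logical=[A,B,C,D,E,F]
After op 6 (rotate(+2)): offset=2, physical=[A,B,C,D,E,F], logical=[C,D,E,F,A,B]
After op 7 (swap(4, 2)): offset=2, physical=[E,B,C,D,A,F], logical=[C,D,A,F,E,B]
After op 8 (swap(1, 5)): offset=2, physical=[E,D,C,B,A,F], logical=[C,B,A,F,E,D]
After op 9 (replace(2, 'b')): offset=2, physical=[E,D,C,B,b,F], logical=[C,B,b,F,E,D]
After op 10 (rotate(-1)): offset=1, physical=[E,D,C,B,b,F], logical=[D,C,B,b,F,E]
After op 11 (rotate(+2)): offset=3, physical=[E,D,C,B,b,F], logical=[B,b,F,E,D,C]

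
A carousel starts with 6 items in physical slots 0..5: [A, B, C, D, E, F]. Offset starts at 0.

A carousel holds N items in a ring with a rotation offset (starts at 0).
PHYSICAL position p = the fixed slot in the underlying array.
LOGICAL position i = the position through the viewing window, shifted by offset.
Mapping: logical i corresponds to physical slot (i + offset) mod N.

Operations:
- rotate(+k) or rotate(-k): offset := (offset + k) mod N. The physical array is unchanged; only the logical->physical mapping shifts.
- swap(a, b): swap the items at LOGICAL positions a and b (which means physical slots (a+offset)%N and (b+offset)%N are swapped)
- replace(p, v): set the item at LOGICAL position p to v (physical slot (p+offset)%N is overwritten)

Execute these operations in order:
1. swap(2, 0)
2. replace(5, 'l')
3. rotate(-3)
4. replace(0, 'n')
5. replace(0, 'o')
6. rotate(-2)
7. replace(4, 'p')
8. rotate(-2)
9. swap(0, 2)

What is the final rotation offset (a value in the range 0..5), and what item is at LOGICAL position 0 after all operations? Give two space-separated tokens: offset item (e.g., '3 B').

Answer: 5 B

Derivation:
After op 1 (swap(2, 0)): offset=0, physical=[C,B,A,D,E,F], logical=[C,B,A,D,E,F]
After op 2 (replace(5, 'l')): offset=0, physical=[C,B,A,D,E,l], logical=[C,B,A,D,E,l]
After op 3 (rotate(-3)): offset=3, physical=[C,B,A,D,E,l], logical=[D,E,l,C,B,A]
After op 4 (replace(0, 'n')): offset=3, physical=[C,B,A,n,E,l], logical=[n,E,l,C,B,A]
After op 5 (replace(0, 'o')): offset=3, physical=[C,B,A,o,E,l], logical=[o,E,l,C,B,A]
After op 6 (rotate(-2)): offset=1, physical=[C,B,A,o,E,l], logical=[B,A,o,E,l,C]
After op 7 (replace(4, 'p')): offset=1, physical=[C,B,A,o,E,p], logical=[B,A,o,E,p,C]
After op 8 (rotate(-2)): offset=5, physical=[C,B,A,o,E,p], logical=[p,C,B,A,o,E]
After op 9 (swap(0, 2)): offset=5, physical=[C,p,A,o,E,B], logical=[B,C,p,A,o,E]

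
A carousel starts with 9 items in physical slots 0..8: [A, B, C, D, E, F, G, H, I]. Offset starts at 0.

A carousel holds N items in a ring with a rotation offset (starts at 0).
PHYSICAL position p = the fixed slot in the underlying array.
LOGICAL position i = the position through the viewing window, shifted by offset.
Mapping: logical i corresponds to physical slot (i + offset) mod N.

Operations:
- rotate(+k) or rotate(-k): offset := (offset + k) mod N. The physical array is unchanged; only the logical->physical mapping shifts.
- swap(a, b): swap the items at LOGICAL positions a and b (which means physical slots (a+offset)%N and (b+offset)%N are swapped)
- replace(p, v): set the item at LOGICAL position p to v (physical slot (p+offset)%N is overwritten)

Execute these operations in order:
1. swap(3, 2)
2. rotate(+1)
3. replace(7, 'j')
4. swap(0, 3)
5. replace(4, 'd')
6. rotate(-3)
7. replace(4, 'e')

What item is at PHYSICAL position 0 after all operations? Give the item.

Answer: A

Derivation:
After op 1 (swap(3, 2)): offset=0, physical=[A,B,D,C,E,F,G,H,I], logical=[A,B,D,C,E,F,G,H,I]
After op 2 (rotate(+1)): offset=1, physical=[A,B,D,C,E,F,G,H,I], logical=[B,D,C,E,F,G,H,I,A]
After op 3 (replace(7, 'j')): offset=1, physical=[A,B,D,C,E,F,G,H,j], logical=[B,D,C,E,F,G,H,j,A]
After op 4 (swap(0, 3)): offset=1, physical=[A,E,D,C,B,F,G,H,j], logical=[E,D,C,B,F,G,H,j,A]
After op 5 (replace(4, 'd')): offset=1, physical=[A,E,D,C,B,d,G,H,j], logical=[E,D,C,B,d,G,H,j,A]
After op 6 (rotate(-3)): offset=7, physical=[A,E,D,C,B,d,G,H,j], logical=[H,j,A,E,D,C,B,d,G]
After op 7 (replace(4, 'e')): offset=7, physical=[A,E,e,C,B,d,G,H,j], logical=[H,j,A,E,e,C,B,d,G]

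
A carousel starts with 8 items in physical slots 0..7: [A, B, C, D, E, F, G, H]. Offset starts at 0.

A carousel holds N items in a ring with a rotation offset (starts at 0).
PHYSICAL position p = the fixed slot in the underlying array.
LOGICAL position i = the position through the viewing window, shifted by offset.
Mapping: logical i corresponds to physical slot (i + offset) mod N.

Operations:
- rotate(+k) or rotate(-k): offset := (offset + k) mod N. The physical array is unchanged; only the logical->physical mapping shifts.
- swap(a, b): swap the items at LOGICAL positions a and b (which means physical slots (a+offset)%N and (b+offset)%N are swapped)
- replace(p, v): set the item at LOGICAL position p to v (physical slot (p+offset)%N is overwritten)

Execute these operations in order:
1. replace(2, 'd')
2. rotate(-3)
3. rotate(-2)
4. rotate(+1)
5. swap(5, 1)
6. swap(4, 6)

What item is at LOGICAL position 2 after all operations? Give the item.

Answer: G

Derivation:
After op 1 (replace(2, 'd')): offset=0, physical=[A,B,d,D,E,F,G,H], logical=[A,B,d,D,E,F,G,H]
After op 2 (rotate(-3)): offset=5, physical=[A,B,d,D,E,F,G,H], logical=[F,G,H,A,B,d,D,E]
After op 3 (rotate(-2)): offset=3, physical=[A,B,d,D,E,F,G,H], logical=[D,E,F,G,H,A,B,d]
After op 4 (rotate(+1)): offset=4, physical=[A,B,d,D,E,F,G,H], logical=[E,F,G,H,A,B,d,D]
After op 5 (swap(5, 1)): offset=4, physical=[A,F,d,D,E,B,G,H], logical=[E,B,G,H,A,F,d,D]
After op 6 (swap(4, 6)): offset=4, physical=[d,F,A,D,E,B,G,H], logical=[E,B,G,H,d,F,A,D]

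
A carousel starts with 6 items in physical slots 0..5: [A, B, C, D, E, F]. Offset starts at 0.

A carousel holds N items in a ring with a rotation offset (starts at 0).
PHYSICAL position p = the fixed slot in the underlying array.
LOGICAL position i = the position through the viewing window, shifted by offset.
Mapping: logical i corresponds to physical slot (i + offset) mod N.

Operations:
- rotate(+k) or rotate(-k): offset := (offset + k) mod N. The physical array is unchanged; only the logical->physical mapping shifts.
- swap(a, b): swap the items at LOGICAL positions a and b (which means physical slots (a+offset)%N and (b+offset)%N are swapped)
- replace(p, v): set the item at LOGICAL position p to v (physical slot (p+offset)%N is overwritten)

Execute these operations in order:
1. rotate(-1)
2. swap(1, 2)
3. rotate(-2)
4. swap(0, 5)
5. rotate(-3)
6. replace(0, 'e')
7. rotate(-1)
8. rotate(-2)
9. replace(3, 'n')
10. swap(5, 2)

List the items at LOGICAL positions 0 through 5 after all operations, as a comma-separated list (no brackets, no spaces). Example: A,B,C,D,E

Answer: C,E,D,n,A,F

Derivation:
After op 1 (rotate(-1)): offset=5, physical=[A,B,C,D,E,F], logical=[F,A,B,C,D,E]
After op 2 (swap(1, 2)): offset=5, physical=[B,A,C,D,E,F], logical=[F,B,A,C,D,E]
After op 3 (rotate(-2)): offset=3, physical=[B,A,C,D,E,F], logical=[D,E,F,B,A,C]
After op 4 (swap(0, 5)): offset=3, physical=[B,A,D,C,E,F], logical=[C,E,F,B,A,D]
After op 5 (rotate(-3)): offset=0, physical=[B,A,D,C,E,F], logical=[B,A,D,C,E,F]
After op 6 (replace(0, 'e')): offset=0, physical=[e,A,D,C,E,F], logical=[e,A,D,C,E,F]
After op 7 (rotate(-1)): offset=5, physical=[e,A,D,C,E,F], logical=[F,e,A,D,C,E]
After op 8 (rotate(-2)): offset=3, physical=[e,A,D,C,E,F], logical=[C,E,F,e,A,D]
After op 9 (replace(3, 'n')): offset=3, physical=[n,A,D,C,E,F], logical=[C,E,F,n,A,D]
After op 10 (swap(5, 2)): offset=3, physical=[n,A,F,C,E,D], logical=[C,E,D,n,A,F]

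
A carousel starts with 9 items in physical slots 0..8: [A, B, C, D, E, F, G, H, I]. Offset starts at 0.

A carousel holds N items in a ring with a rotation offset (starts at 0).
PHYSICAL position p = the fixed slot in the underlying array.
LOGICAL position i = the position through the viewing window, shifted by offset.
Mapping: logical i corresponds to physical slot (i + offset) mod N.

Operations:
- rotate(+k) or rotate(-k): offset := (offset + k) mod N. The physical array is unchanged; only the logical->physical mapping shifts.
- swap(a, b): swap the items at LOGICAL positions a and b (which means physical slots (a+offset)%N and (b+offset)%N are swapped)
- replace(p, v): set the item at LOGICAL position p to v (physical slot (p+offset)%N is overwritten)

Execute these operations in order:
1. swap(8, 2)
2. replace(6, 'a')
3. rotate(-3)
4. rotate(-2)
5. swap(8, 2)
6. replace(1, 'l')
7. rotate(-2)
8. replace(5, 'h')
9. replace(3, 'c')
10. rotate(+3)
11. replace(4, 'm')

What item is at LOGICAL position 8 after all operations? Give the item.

After op 1 (swap(8, 2)): offset=0, physical=[A,B,I,D,E,F,G,H,C], logical=[A,B,I,D,E,F,G,H,C]
After op 2 (replace(6, 'a')): offset=0, physical=[A,B,I,D,E,F,a,H,C], logical=[A,B,I,D,E,F,a,H,C]
After op 3 (rotate(-3)): offset=6, physical=[A,B,I,D,E,F,a,H,C], logical=[a,H,C,A,B,I,D,E,F]
After op 4 (rotate(-2)): offset=4, physical=[A,B,I,D,E,F,a,H,C], logical=[E,F,a,H,C,A,B,I,D]
After op 5 (swap(8, 2)): offset=4, physical=[A,B,I,a,E,F,D,H,C], logical=[E,F,D,H,C,A,B,I,a]
After op 6 (replace(1, 'l')): offset=4, physical=[A,B,I,a,E,l,D,H,C], logical=[E,l,D,H,C,A,B,I,a]
After op 7 (rotate(-2)): offset=2, physical=[A,B,I,a,E,l,D,H,C], logical=[I,a,E,l,D,H,C,A,B]
After op 8 (replace(5, 'h')): offset=2, physical=[A,B,I,a,E,l,D,h,C], logical=[I,a,E,l,D,h,C,A,B]
After op 9 (replace(3, 'c')): offset=2, physical=[A,B,I,a,E,c,D,h,C], logical=[I,a,E,c,D,h,C,A,B]
After op 10 (rotate(+3)): offset=5, physical=[A,B,I,a,E,c,D,h,C], logical=[c,D,h,C,A,B,I,a,E]
After op 11 (replace(4, 'm')): offset=5, physical=[m,B,I,a,E,c,D,h,C], logical=[c,D,h,C,m,B,I,a,E]

Answer: E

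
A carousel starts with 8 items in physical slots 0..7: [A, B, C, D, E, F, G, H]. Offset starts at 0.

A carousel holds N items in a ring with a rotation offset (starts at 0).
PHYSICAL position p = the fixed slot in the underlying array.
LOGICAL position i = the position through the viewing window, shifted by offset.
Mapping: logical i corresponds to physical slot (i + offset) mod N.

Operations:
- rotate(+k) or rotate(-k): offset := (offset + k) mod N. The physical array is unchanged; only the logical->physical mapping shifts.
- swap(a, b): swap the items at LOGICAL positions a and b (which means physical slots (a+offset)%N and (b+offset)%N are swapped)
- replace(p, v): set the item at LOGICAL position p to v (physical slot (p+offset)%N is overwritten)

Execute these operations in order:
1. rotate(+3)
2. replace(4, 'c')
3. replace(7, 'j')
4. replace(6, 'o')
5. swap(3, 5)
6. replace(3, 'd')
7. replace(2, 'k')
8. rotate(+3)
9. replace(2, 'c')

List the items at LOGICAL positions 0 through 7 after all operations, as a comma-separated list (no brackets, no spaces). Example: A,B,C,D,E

Answer: d,c,c,o,j,D,E,k

Derivation:
After op 1 (rotate(+3)): offset=3, physical=[A,B,C,D,E,F,G,H], logical=[D,E,F,G,H,A,B,C]
After op 2 (replace(4, 'c')): offset=3, physical=[A,B,C,D,E,F,G,c], logical=[D,E,F,G,c,A,B,C]
After op 3 (replace(7, 'j')): offset=3, physical=[A,B,j,D,E,F,G,c], logical=[D,E,F,G,c,A,B,j]
After op 4 (replace(6, 'o')): offset=3, physical=[A,o,j,D,E,F,G,c], logical=[D,E,F,G,c,A,o,j]
After op 5 (swap(3, 5)): offset=3, physical=[G,o,j,D,E,F,A,c], logical=[D,E,F,A,c,G,o,j]
After op 6 (replace(3, 'd')): offset=3, physical=[G,o,j,D,E,F,d,c], logical=[D,E,F,d,c,G,o,j]
After op 7 (replace(2, 'k')): offset=3, physical=[G,o,j,D,E,k,d,c], logical=[D,E,k,d,c,G,o,j]
After op 8 (rotate(+3)): offset=6, physical=[G,o,j,D,E,k,d,c], logical=[d,c,G,o,j,D,E,k]
After op 9 (replace(2, 'c')): offset=6, physical=[c,o,j,D,E,k,d,c], logical=[d,c,c,o,j,D,E,k]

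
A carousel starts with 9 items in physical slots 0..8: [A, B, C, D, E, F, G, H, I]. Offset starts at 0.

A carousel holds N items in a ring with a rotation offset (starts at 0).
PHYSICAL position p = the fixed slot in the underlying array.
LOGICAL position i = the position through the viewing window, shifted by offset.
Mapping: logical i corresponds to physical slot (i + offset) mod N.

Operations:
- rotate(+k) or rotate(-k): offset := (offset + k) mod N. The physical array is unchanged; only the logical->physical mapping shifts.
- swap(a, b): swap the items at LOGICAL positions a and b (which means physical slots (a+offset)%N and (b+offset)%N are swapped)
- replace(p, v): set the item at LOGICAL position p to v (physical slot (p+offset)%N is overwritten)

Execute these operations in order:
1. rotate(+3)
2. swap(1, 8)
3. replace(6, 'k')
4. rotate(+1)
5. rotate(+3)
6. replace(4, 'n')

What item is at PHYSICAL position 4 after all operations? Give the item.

Answer: C

Derivation:
After op 1 (rotate(+3)): offset=3, physical=[A,B,C,D,E,F,G,H,I], logical=[D,E,F,G,H,I,A,B,C]
After op 2 (swap(1, 8)): offset=3, physical=[A,B,E,D,C,F,G,H,I], logical=[D,C,F,G,H,I,A,B,E]
After op 3 (replace(6, 'k')): offset=3, physical=[k,B,E,D,C,F,G,H,I], logical=[D,C,F,G,H,I,k,B,E]
After op 4 (rotate(+1)): offset=4, physical=[k,B,E,D,C,F,G,H,I], logical=[C,F,G,H,I,k,B,E,D]
After op 5 (rotate(+3)): offset=7, physical=[k,B,E,D,C,F,G,H,I], logical=[H,I,k,B,E,D,C,F,G]
After op 6 (replace(4, 'n')): offset=7, physical=[k,B,n,D,C,F,G,H,I], logical=[H,I,k,B,n,D,C,F,G]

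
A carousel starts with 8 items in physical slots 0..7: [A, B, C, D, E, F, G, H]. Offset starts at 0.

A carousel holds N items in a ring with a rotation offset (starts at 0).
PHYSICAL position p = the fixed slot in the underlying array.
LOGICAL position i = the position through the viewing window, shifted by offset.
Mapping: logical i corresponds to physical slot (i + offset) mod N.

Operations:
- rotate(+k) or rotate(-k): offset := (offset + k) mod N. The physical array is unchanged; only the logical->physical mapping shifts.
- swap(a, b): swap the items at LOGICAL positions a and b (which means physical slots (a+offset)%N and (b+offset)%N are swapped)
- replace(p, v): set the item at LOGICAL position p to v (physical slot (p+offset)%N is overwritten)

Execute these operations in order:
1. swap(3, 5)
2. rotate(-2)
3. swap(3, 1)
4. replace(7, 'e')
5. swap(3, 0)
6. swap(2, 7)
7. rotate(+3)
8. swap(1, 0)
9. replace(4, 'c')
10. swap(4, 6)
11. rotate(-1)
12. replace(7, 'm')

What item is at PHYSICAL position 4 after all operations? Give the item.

After op 1 (swap(3, 5)): offset=0, physical=[A,B,C,F,E,D,G,H], logical=[A,B,C,F,E,D,G,H]
After op 2 (rotate(-2)): offset=6, physical=[A,B,C,F,E,D,G,H], logical=[G,H,A,B,C,F,E,D]
After op 3 (swap(3, 1)): offset=6, physical=[A,H,C,F,E,D,G,B], logical=[G,B,A,H,C,F,E,D]
After op 4 (replace(7, 'e')): offset=6, physical=[A,H,C,F,E,e,G,B], logical=[G,B,A,H,C,F,E,e]
After op 5 (swap(3, 0)): offset=6, physical=[A,G,C,F,E,e,H,B], logical=[H,B,A,G,C,F,E,e]
After op 6 (swap(2, 7)): offset=6, physical=[e,G,C,F,E,A,H,B], logical=[H,B,e,G,C,F,E,A]
After op 7 (rotate(+3)): offset=1, physical=[e,G,C,F,E,A,H,B], logical=[G,C,F,E,A,H,B,e]
After op 8 (swap(1, 0)): offset=1, physical=[e,C,G,F,E,A,H,B], logical=[C,G,F,E,A,H,B,e]
After op 9 (replace(4, 'c')): offset=1, physical=[e,C,G,F,E,c,H,B], logical=[C,G,F,E,c,H,B,e]
After op 10 (swap(4, 6)): offset=1, physical=[e,C,G,F,E,B,H,c], logical=[C,G,F,E,B,H,c,e]
After op 11 (rotate(-1)): offset=0, physical=[e,C,G,F,E,B,H,c], logical=[e,C,G,F,E,B,H,c]
After op 12 (replace(7, 'm')): offset=0, physical=[e,C,G,F,E,B,H,m], logical=[e,C,G,F,E,B,H,m]

Answer: E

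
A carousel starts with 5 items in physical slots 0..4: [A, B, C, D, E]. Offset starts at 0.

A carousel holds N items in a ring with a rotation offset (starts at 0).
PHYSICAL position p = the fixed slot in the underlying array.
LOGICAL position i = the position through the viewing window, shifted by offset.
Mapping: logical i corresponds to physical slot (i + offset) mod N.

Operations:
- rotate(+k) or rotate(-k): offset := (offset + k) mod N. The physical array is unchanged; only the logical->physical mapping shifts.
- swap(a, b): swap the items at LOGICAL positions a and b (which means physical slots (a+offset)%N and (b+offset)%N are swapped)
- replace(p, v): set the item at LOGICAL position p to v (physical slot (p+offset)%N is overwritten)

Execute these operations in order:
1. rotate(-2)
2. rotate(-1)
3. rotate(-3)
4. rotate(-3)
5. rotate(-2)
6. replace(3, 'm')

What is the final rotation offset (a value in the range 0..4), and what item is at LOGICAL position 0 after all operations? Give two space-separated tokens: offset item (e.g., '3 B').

Answer: 4 E

Derivation:
After op 1 (rotate(-2)): offset=3, physical=[A,B,C,D,E], logical=[D,E,A,B,C]
After op 2 (rotate(-1)): offset=2, physical=[A,B,C,D,E], logical=[C,D,E,A,B]
After op 3 (rotate(-3)): offset=4, physical=[A,B,C,D,E], logical=[E,A,B,C,D]
After op 4 (rotate(-3)): offset=1, physical=[A,B,C,D,E], logical=[B,C,D,E,A]
After op 5 (rotate(-2)): offset=4, physical=[A,B,C,D,E], logical=[E,A,B,C,D]
After op 6 (replace(3, 'm')): offset=4, physical=[A,B,m,D,E], logical=[E,A,B,m,D]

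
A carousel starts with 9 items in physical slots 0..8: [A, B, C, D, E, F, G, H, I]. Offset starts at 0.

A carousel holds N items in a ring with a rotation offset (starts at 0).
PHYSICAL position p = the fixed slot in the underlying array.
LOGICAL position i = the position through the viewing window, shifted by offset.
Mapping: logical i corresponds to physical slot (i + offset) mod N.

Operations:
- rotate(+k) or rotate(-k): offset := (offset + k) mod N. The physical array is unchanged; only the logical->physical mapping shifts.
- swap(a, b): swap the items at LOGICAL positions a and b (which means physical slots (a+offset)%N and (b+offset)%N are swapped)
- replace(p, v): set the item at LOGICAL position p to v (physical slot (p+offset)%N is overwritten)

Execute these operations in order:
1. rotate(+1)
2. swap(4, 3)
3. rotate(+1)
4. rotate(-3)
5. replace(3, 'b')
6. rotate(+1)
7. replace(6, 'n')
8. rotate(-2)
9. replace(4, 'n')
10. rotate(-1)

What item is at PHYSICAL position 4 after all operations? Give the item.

After op 1 (rotate(+1)): offset=1, physical=[A,B,C,D,E,F,G,H,I], logical=[B,C,D,E,F,G,H,I,A]
After op 2 (swap(4, 3)): offset=1, physical=[A,B,C,D,F,E,G,H,I], logical=[B,C,D,F,E,G,H,I,A]
After op 3 (rotate(+1)): offset=2, physical=[A,B,C,D,F,E,G,H,I], logical=[C,D,F,E,G,H,I,A,B]
After op 4 (rotate(-3)): offset=8, physical=[A,B,C,D,F,E,G,H,I], logical=[I,A,B,C,D,F,E,G,H]
After op 5 (replace(3, 'b')): offset=8, physical=[A,B,b,D,F,E,G,H,I], logical=[I,A,B,b,D,F,E,G,H]
After op 6 (rotate(+1)): offset=0, physical=[A,B,b,D,F,E,G,H,I], logical=[A,B,b,D,F,E,G,H,I]
After op 7 (replace(6, 'n')): offset=0, physical=[A,B,b,D,F,E,n,H,I], logical=[A,B,b,D,F,E,n,H,I]
After op 8 (rotate(-2)): offset=7, physical=[A,B,b,D,F,E,n,H,I], logical=[H,I,A,B,b,D,F,E,n]
After op 9 (replace(4, 'n')): offset=7, physical=[A,B,n,D,F,E,n,H,I], logical=[H,I,A,B,n,D,F,E,n]
After op 10 (rotate(-1)): offset=6, physical=[A,B,n,D,F,E,n,H,I], logical=[n,H,I,A,B,n,D,F,E]

Answer: F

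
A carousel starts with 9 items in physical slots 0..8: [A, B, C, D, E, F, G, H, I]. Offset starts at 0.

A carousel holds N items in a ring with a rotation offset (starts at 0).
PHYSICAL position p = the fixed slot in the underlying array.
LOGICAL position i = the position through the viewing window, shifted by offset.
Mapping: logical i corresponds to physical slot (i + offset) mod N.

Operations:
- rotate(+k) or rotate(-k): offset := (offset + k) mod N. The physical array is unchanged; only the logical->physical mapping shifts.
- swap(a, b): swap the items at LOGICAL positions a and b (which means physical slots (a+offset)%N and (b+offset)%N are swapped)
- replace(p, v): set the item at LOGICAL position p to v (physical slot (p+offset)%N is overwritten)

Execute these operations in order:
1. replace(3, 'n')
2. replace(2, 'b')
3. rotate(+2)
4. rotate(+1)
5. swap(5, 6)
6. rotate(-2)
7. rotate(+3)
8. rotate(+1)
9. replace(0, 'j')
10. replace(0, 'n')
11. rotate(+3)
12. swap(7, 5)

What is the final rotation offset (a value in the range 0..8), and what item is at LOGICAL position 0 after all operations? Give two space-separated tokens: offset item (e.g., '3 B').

Answer: 8 A

Derivation:
After op 1 (replace(3, 'n')): offset=0, physical=[A,B,C,n,E,F,G,H,I], logical=[A,B,C,n,E,F,G,H,I]
After op 2 (replace(2, 'b')): offset=0, physical=[A,B,b,n,E,F,G,H,I], logical=[A,B,b,n,E,F,G,H,I]
After op 3 (rotate(+2)): offset=2, physical=[A,B,b,n,E,F,G,H,I], logical=[b,n,E,F,G,H,I,A,B]
After op 4 (rotate(+1)): offset=3, physical=[A,B,b,n,E,F,G,H,I], logical=[n,E,F,G,H,I,A,B,b]
After op 5 (swap(5, 6)): offset=3, physical=[I,B,b,n,E,F,G,H,A], logical=[n,E,F,G,H,A,I,B,b]
After op 6 (rotate(-2)): offset=1, physical=[I,B,b,n,E,F,G,H,A], logical=[B,b,n,E,F,G,H,A,I]
After op 7 (rotate(+3)): offset=4, physical=[I,B,b,n,E,F,G,H,A], logical=[E,F,G,H,A,I,B,b,n]
After op 8 (rotate(+1)): offset=5, physical=[I,B,b,n,E,F,G,H,A], logical=[F,G,H,A,I,B,b,n,E]
After op 9 (replace(0, 'j')): offset=5, physical=[I,B,b,n,E,j,G,H,A], logical=[j,G,H,A,I,B,b,n,E]
After op 10 (replace(0, 'n')): offset=5, physical=[I,B,b,n,E,n,G,H,A], logical=[n,G,H,A,I,B,b,n,E]
After op 11 (rotate(+3)): offset=8, physical=[I,B,b,n,E,n,G,H,A], logical=[A,I,B,b,n,E,n,G,H]
After op 12 (swap(7, 5)): offset=8, physical=[I,B,b,n,G,n,E,H,A], logical=[A,I,B,b,n,G,n,E,H]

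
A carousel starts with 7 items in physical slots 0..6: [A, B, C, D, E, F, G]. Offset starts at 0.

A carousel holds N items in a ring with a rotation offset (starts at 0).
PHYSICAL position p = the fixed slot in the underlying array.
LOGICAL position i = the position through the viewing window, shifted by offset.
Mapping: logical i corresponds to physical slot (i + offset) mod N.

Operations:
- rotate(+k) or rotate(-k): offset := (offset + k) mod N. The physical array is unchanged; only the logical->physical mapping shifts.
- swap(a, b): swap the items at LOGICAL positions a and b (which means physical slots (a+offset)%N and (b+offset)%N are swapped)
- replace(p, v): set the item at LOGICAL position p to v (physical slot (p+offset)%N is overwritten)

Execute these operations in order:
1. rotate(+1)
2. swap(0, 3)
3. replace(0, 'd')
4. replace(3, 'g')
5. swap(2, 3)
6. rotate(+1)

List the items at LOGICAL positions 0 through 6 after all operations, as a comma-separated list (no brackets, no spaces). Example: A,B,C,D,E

After op 1 (rotate(+1)): offset=1, physical=[A,B,C,D,E,F,G], logical=[B,C,D,E,F,G,A]
After op 2 (swap(0, 3)): offset=1, physical=[A,E,C,D,B,F,G], logical=[E,C,D,B,F,G,A]
After op 3 (replace(0, 'd')): offset=1, physical=[A,d,C,D,B,F,G], logical=[d,C,D,B,F,G,A]
After op 4 (replace(3, 'g')): offset=1, physical=[A,d,C,D,g,F,G], logical=[d,C,D,g,F,G,A]
After op 5 (swap(2, 3)): offset=1, physical=[A,d,C,g,D,F,G], logical=[d,C,g,D,F,G,A]
After op 6 (rotate(+1)): offset=2, physical=[A,d,C,g,D,F,G], logical=[C,g,D,F,G,A,d]

Answer: C,g,D,F,G,A,d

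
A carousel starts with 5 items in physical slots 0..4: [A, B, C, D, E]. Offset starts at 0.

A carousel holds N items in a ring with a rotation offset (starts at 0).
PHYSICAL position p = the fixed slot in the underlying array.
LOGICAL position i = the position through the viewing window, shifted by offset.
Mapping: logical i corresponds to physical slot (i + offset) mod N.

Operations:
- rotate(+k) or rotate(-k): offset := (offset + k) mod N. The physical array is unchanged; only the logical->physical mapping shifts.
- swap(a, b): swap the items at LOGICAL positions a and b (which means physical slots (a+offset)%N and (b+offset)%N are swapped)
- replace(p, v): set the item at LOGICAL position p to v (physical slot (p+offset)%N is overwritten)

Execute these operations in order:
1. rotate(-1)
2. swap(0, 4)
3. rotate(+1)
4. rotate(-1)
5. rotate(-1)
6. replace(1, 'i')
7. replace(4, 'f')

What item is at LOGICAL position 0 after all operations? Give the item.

Answer: E

Derivation:
After op 1 (rotate(-1)): offset=4, physical=[A,B,C,D,E], logical=[E,A,B,C,D]
After op 2 (swap(0, 4)): offset=4, physical=[A,B,C,E,D], logical=[D,A,B,C,E]
After op 3 (rotate(+1)): offset=0, physical=[A,B,C,E,D], logical=[A,B,C,E,D]
After op 4 (rotate(-1)): offset=4, physical=[A,B,C,E,D], logical=[D,A,B,C,E]
After op 5 (rotate(-1)): offset=3, physical=[A,B,C,E,D], logical=[E,D,A,B,C]
After op 6 (replace(1, 'i')): offset=3, physical=[A,B,C,E,i], logical=[E,i,A,B,C]
After op 7 (replace(4, 'f')): offset=3, physical=[A,B,f,E,i], logical=[E,i,A,B,f]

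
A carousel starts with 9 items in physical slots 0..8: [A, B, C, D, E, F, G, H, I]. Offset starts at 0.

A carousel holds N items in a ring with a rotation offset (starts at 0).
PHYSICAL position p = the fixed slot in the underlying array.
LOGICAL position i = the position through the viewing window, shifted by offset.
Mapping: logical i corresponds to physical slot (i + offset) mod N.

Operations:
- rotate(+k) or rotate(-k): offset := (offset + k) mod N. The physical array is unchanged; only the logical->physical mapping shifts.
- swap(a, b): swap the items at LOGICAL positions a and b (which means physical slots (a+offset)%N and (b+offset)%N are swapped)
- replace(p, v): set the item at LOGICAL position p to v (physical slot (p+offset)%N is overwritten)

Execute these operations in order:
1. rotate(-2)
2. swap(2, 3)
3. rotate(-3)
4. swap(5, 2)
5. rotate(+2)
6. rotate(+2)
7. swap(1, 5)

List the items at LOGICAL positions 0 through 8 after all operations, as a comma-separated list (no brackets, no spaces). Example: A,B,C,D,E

After op 1 (rotate(-2)): offset=7, physical=[A,B,C,D,E,F,G,H,I], logical=[H,I,A,B,C,D,E,F,G]
After op 2 (swap(2, 3)): offset=7, physical=[B,A,C,D,E,F,G,H,I], logical=[H,I,B,A,C,D,E,F,G]
After op 3 (rotate(-3)): offset=4, physical=[B,A,C,D,E,F,G,H,I], logical=[E,F,G,H,I,B,A,C,D]
After op 4 (swap(5, 2)): offset=4, physical=[G,A,C,D,E,F,B,H,I], logical=[E,F,B,H,I,G,A,C,D]
After op 5 (rotate(+2)): offset=6, physical=[G,A,C,D,E,F,B,H,I], logical=[B,H,I,G,A,C,D,E,F]
After op 6 (rotate(+2)): offset=8, physical=[G,A,C,D,E,F,B,H,I], logical=[I,G,A,C,D,E,F,B,H]
After op 7 (swap(1, 5)): offset=8, physical=[E,A,C,D,G,F,B,H,I], logical=[I,E,A,C,D,G,F,B,H]

Answer: I,E,A,C,D,G,F,B,H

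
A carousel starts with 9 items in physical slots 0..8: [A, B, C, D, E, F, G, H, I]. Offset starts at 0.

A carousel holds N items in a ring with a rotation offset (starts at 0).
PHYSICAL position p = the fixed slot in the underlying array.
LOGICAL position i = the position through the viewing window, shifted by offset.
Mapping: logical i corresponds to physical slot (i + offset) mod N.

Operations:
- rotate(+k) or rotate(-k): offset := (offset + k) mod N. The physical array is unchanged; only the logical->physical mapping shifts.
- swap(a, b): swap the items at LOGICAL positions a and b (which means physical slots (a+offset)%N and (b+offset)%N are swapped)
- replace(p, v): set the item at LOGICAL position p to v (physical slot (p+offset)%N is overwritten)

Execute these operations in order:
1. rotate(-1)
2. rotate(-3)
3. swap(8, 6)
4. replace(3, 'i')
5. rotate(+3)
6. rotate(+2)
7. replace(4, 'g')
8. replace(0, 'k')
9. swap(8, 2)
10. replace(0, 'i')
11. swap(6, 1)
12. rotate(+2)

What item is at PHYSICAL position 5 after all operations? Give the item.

Answer: g

Derivation:
After op 1 (rotate(-1)): offset=8, physical=[A,B,C,D,E,F,G,H,I], logical=[I,A,B,C,D,E,F,G,H]
After op 2 (rotate(-3)): offset=5, physical=[A,B,C,D,E,F,G,H,I], logical=[F,G,H,I,A,B,C,D,E]
After op 3 (swap(8, 6)): offset=5, physical=[A,B,E,D,C,F,G,H,I], logical=[F,G,H,I,A,B,E,D,C]
After op 4 (replace(3, 'i')): offset=5, physical=[A,B,E,D,C,F,G,H,i], logical=[F,G,H,i,A,B,E,D,C]
After op 5 (rotate(+3)): offset=8, physical=[A,B,E,D,C,F,G,H,i], logical=[i,A,B,E,D,C,F,G,H]
After op 6 (rotate(+2)): offset=1, physical=[A,B,E,D,C,F,G,H,i], logical=[B,E,D,C,F,G,H,i,A]
After op 7 (replace(4, 'g')): offset=1, physical=[A,B,E,D,C,g,G,H,i], logical=[B,E,D,C,g,G,H,i,A]
After op 8 (replace(0, 'k')): offset=1, physical=[A,k,E,D,C,g,G,H,i], logical=[k,E,D,C,g,G,H,i,A]
After op 9 (swap(8, 2)): offset=1, physical=[D,k,E,A,C,g,G,H,i], logical=[k,E,A,C,g,G,H,i,D]
After op 10 (replace(0, 'i')): offset=1, physical=[D,i,E,A,C,g,G,H,i], logical=[i,E,A,C,g,G,H,i,D]
After op 11 (swap(6, 1)): offset=1, physical=[D,i,H,A,C,g,G,E,i], logical=[i,H,A,C,g,G,E,i,D]
After op 12 (rotate(+2)): offset=3, physical=[D,i,H,A,C,g,G,E,i], logical=[A,C,g,G,E,i,D,i,H]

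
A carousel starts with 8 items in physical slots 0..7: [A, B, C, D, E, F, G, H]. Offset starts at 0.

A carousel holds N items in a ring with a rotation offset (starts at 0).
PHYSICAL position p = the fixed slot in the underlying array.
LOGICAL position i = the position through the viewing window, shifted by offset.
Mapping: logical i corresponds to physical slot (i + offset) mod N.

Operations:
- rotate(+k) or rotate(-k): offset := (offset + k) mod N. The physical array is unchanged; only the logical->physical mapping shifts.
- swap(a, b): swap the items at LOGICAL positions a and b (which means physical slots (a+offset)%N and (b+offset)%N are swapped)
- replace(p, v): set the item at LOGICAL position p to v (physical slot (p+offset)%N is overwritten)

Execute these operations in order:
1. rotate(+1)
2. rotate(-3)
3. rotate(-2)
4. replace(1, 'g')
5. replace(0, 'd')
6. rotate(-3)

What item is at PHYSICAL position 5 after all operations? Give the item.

After op 1 (rotate(+1)): offset=1, physical=[A,B,C,D,E,F,G,H], logical=[B,C,D,E,F,G,H,A]
After op 2 (rotate(-3)): offset=6, physical=[A,B,C,D,E,F,G,H], logical=[G,H,A,B,C,D,E,F]
After op 3 (rotate(-2)): offset=4, physical=[A,B,C,D,E,F,G,H], logical=[E,F,G,H,A,B,C,D]
After op 4 (replace(1, 'g')): offset=4, physical=[A,B,C,D,E,g,G,H], logical=[E,g,G,H,A,B,C,D]
After op 5 (replace(0, 'd')): offset=4, physical=[A,B,C,D,d,g,G,H], logical=[d,g,G,H,A,B,C,D]
After op 6 (rotate(-3)): offset=1, physical=[A,B,C,D,d,g,G,H], logical=[B,C,D,d,g,G,H,A]

Answer: g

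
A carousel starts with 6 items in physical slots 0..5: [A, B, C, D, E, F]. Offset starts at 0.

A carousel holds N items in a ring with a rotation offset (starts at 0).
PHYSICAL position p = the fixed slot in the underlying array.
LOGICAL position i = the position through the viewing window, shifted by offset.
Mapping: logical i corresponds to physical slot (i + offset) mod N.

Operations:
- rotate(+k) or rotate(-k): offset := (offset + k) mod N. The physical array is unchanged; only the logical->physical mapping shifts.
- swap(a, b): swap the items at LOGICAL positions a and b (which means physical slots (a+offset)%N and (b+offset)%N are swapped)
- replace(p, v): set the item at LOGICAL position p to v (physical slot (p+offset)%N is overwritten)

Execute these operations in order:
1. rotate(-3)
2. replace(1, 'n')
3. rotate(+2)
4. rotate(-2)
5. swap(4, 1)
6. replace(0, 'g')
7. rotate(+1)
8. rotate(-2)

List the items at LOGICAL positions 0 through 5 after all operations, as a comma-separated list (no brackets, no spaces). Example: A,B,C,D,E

After op 1 (rotate(-3)): offset=3, physical=[A,B,C,D,E,F], logical=[D,E,F,A,B,C]
After op 2 (replace(1, 'n')): offset=3, physical=[A,B,C,D,n,F], logical=[D,n,F,A,B,C]
After op 3 (rotate(+2)): offset=5, physical=[A,B,C,D,n,F], logical=[F,A,B,C,D,n]
After op 4 (rotate(-2)): offset=3, physical=[A,B,C,D,n,F], logical=[D,n,F,A,B,C]
After op 5 (swap(4, 1)): offset=3, physical=[A,n,C,D,B,F], logical=[D,B,F,A,n,C]
After op 6 (replace(0, 'g')): offset=3, physical=[A,n,C,g,B,F], logical=[g,B,F,A,n,C]
After op 7 (rotate(+1)): offset=4, physical=[A,n,C,g,B,F], logical=[B,F,A,n,C,g]
After op 8 (rotate(-2)): offset=2, physical=[A,n,C,g,B,F], logical=[C,g,B,F,A,n]

Answer: C,g,B,F,A,n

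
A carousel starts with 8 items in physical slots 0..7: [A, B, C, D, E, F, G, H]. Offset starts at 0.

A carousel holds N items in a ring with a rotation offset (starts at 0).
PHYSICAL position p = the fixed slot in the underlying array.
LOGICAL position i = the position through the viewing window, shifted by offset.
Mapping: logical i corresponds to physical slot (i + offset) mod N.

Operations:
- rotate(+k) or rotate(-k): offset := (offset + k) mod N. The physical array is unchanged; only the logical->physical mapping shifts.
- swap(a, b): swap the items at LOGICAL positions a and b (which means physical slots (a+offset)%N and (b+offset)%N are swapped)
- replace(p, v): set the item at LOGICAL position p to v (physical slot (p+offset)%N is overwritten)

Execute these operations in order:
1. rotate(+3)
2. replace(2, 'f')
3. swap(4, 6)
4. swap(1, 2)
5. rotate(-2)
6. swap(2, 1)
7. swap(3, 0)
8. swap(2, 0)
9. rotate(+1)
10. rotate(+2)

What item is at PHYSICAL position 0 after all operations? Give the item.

Answer: A

Derivation:
After op 1 (rotate(+3)): offset=3, physical=[A,B,C,D,E,F,G,H], logical=[D,E,F,G,H,A,B,C]
After op 2 (replace(2, 'f')): offset=3, physical=[A,B,C,D,E,f,G,H], logical=[D,E,f,G,H,A,B,C]
After op 3 (swap(4, 6)): offset=3, physical=[A,H,C,D,E,f,G,B], logical=[D,E,f,G,B,A,H,C]
After op 4 (swap(1, 2)): offset=3, physical=[A,H,C,D,f,E,G,B], logical=[D,f,E,G,B,A,H,C]
After op 5 (rotate(-2)): offset=1, physical=[A,H,C,D,f,E,G,B], logical=[H,C,D,f,E,G,B,A]
After op 6 (swap(2, 1)): offset=1, physical=[A,H,D,C,f,E,G,B], logical=[H,D,C,f,E,G,B,A]
After op 7 (swap(3, 0)): offset=1, physical=[A,f,D,C,H,E,G,B], logical=[f,D,C,H,E,G,B,A]
After op 8 (swap(2, 0)): offset=1, physical=[A,C,D,f,H,E,G,B], logical=[C,D,f,H,E,G,B,A]
After op 9 (rotate(+1)): offset=2, physical=[A,C,D,f,H,E,G,B], logical=[D,f,H,E,G,B,A,C]
After op 10 (rotate(+2)): offset=4, physical=[A,C,D,f,H,E,G,B], logical=[H,E,G,B,A,C,D,f]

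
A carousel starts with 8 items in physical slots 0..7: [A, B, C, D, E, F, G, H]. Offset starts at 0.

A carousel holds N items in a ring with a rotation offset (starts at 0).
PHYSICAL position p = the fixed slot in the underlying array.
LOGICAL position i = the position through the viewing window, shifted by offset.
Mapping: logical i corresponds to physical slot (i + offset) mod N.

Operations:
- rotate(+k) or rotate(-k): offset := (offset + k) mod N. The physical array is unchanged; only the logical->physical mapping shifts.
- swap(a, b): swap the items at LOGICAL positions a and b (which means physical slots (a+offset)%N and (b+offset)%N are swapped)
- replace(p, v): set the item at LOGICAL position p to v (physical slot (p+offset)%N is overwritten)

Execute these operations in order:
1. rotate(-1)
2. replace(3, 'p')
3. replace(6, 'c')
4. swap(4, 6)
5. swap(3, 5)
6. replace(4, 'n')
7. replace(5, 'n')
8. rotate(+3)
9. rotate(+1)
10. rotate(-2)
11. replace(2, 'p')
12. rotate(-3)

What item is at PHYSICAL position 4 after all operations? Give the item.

Answer: n

Derivation:
After op 1 (rotate(-1)): offset=7, physical=[A,B,C,D,E,F,G,H], logical=[H,A,B,C,D,E,F,G]
After op 2 (replace(3, 'p')): offset=7, physical=[A,B,p,D,E,F,G,H], logical=[H,A,B,p,D,E,F,G]
After op 3 (replace(6, 'c')): offset=7, physical=[A,B,p,D,E,c,G,H], logical=[H,A,B,p,D,E,c,G]
After op 4 (swap(4, 6)): offset=7, physical=[A,B,p,c,E,D,G,H], logical=[H,A,B,p,c,E,D,G]
After op 5 (swap(3, 5)): offset=7, physical=[A,B,E,c,p,D,G,H], logical=[H,A,B,E,c,p,D,G]
After op 6 (replace(4, 'n')): offset=7, physical=[A,B,E,n,p,D,G,H], logical=[H,A,B,E,n,p,D,G]
After op 7 (replace(5, 'n')): offset=7, physical=[A,B,E,n,n,D,G,H], logical=[H,A,B,E,n,n,D,G]
After op 8 (rotate(+3)): offset=2, physical=[A,B,E,n,n,D,G,H], logical=[E,n,n,D,G,H,A,B]
After op 9 (rotate(+1)): offset=3, physical=[A,B,E,n,n,D,G,H], logical=[n,n,D,G,H,A,B,E]
After op 10 (rotate(-2)): offset=1, physical=[A,B,E,n,n,D,G,H], logical=[B,E,n,n,D,G,H,A]
After op 11 (replace(2, 'p')): offset=1, physical=[A,B,E,p,n,D,G,H], logical=[B,E,p,n,D,G,H,A]
After op 12 (rotate(-3)): offset=6, physical=[A,B,E,p,n,D,G,H], logical=[G,H,A,B,E,p,n,D]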